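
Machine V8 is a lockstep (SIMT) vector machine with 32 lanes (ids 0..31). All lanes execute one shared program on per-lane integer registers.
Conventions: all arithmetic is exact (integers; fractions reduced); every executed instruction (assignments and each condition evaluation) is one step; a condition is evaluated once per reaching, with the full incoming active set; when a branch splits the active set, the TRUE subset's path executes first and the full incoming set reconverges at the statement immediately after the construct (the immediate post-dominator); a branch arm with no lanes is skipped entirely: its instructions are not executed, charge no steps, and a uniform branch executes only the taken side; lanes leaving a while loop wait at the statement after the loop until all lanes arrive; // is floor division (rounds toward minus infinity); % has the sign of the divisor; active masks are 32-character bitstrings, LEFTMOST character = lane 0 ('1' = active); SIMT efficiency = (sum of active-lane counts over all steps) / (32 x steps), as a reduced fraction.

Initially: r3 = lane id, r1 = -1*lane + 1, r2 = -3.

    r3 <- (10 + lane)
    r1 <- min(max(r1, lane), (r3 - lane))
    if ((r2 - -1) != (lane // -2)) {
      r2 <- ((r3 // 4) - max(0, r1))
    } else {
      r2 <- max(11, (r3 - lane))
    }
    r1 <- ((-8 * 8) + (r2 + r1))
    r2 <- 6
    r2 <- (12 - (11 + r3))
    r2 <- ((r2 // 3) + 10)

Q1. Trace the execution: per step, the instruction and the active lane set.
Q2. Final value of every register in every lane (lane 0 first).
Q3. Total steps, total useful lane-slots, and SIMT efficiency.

step 0: r3 <- (10 + lane)            11111111111111111111111111111111
step 1: r1 <- min(max(r1, lane), (r3 - lane)) 11111111111111111111111111111111
step 2: eval ((r2 - -1) != (lane // -2)) 11111111111111111111111111111111
step 3: r2 <- ((r3 // 4) - max(0, r1)) 11100111111111111111111111111111
step 4: r2 <- max(11, (r3 - lane))   00011000000000000000000000000000
step 5: r1 <- ((-8 * 8) + (r2 + r1)) 11111111111111111111111111111111
step 6: r2 <- 6                      11111111111111111111111111111111
step 7: r2 <- (12 - (11 + r3))       11111111111111111111111111111111
step 8: r2 <- ((r2 // 3) + 10)       11111111111111111111111111111111

Answer: 9 steps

r3: 10,11,12,13,14,15,16,17,18,19,20,21,22,23,24,25,26,27,28,29,30,31,32,33,34,35,36,37,38,39,40,41
r1: -62,-62,-61,-50,-49,-61,-60,-60,-60,-60,-59,-59,-59,-59,-58,-58,-58,-58,-57,-57,-57,-57,-56,-56,-56,-56,-55,-55,-55,-55,-54,-54
r2: 7,6,6,6,5,5,5,4,4,4,3,3,3,2,2,2,1,1,1,0,0,0,-1,-1,-1,-2,-2,-2,-3,-3,-3,-4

steps = 9; useful = 256; efficiency = 256/288 = 8/9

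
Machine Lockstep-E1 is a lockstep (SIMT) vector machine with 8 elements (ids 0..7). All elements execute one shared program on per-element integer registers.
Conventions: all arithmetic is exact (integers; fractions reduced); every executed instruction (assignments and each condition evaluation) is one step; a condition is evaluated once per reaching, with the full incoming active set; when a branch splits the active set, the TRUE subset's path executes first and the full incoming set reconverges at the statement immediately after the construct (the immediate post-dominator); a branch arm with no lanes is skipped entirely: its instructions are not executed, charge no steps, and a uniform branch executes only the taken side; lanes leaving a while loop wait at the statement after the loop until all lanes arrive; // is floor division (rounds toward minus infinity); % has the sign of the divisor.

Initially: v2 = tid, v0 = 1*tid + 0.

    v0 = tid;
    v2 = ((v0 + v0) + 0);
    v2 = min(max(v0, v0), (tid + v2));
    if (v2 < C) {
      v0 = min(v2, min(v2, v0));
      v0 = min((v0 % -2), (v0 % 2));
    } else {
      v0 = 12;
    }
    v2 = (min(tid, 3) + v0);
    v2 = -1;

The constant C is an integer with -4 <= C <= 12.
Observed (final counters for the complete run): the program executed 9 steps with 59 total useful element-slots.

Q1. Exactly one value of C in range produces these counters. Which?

Answer: C = 3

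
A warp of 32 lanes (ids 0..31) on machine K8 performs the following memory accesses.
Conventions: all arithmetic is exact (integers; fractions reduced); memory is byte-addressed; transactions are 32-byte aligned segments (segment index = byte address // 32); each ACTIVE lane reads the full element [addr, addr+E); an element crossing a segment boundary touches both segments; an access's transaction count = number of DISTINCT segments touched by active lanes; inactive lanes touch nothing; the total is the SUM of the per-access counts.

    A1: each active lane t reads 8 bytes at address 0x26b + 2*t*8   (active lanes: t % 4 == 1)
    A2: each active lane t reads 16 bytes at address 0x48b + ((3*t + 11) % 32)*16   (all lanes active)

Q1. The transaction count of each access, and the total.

A1: 16 transactions
A2: 17 transactions

Answer: 16,17; total 33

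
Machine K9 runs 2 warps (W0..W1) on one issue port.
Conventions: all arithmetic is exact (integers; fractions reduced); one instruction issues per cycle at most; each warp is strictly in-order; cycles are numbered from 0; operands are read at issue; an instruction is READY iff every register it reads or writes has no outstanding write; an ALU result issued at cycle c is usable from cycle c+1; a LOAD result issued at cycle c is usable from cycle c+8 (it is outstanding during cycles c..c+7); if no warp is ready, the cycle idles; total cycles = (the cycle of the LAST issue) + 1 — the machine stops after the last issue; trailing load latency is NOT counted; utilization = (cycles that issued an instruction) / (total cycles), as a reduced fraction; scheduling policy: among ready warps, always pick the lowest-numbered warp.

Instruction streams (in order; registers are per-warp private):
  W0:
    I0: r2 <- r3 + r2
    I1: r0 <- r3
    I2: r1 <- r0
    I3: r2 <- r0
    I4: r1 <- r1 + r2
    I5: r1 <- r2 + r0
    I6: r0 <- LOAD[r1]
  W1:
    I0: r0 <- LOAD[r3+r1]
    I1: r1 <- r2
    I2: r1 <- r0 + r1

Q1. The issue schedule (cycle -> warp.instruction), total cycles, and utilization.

cycle 0: W0.I0
cycle 1: W0.I1
cycle 2: W0.I2
cycle 3: W0.I3
cycle 4: W0.I4
cycle 5: W0.I5
cycle 6: W0.I6
cycle 7: W1.I0
cycle 8: W1.I1
cycle 9: idle
cycle 10: idle
cycle 11: idle
cycle 12: idle
cycle 13: idle
cycle 14: idle
cycle 15: W1.I2

Answer: 16 cycles, utilization 5/8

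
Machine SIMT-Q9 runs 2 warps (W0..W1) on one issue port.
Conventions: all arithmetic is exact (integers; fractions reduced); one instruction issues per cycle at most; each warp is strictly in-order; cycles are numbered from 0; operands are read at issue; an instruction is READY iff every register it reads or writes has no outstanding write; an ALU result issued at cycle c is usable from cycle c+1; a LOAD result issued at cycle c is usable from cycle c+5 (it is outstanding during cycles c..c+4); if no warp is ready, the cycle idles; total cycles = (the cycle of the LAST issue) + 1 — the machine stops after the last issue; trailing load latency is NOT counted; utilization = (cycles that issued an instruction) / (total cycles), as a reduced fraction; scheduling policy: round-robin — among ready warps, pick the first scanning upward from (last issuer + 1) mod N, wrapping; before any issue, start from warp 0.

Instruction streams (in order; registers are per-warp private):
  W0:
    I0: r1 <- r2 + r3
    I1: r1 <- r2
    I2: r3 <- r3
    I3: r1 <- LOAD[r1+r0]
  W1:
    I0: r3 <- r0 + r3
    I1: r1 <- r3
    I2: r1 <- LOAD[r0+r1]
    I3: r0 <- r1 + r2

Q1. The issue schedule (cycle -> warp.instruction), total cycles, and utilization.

cycle 0: W0.I0
cycle 1: W1.I0
cycle 2: W0.I1
cycle 3: W1.I1
cycle 4: W0.I2
cycle 5: W1.I2
cycle 6: W0.I3
cycle 7: idle
cycle 8: idle
cycle 9: idle
cycle 10: W1.I3

Answer: 11 cycles, utilization 8/11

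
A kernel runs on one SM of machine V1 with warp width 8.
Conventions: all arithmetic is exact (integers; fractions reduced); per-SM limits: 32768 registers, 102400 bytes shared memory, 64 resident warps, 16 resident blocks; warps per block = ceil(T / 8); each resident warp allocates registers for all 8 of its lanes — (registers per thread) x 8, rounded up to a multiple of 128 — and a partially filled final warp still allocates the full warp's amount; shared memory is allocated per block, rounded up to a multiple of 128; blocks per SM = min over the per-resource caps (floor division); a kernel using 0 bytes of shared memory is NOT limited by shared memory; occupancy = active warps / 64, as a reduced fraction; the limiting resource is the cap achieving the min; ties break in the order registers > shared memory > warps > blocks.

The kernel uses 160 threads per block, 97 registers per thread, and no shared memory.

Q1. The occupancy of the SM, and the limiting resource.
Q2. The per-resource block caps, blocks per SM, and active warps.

Answer: occupancy 5/16, limited by registers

registers: 1 block
shared memory: no limit (kernel uses none)
warps: 3 blocks
blocks: 16 blocks

Answer: 1 block, 20 active warps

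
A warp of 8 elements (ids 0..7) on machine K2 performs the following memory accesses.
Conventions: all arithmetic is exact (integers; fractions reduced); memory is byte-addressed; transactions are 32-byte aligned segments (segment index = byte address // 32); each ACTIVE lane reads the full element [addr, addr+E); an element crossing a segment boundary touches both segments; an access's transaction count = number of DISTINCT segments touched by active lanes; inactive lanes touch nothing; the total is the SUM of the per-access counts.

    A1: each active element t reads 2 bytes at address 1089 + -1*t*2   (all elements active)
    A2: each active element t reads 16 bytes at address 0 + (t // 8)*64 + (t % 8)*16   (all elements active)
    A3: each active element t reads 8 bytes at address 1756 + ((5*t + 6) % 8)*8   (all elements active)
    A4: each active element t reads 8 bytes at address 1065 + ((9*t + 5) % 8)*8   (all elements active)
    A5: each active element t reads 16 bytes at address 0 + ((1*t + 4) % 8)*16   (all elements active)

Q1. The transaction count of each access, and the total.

A1: 2 transactions
A2: 4 transactions
A3: 3 transactions
A4: 3 transactions
A5: 4 transactions

Answer: 2,4,3,3,4; total 16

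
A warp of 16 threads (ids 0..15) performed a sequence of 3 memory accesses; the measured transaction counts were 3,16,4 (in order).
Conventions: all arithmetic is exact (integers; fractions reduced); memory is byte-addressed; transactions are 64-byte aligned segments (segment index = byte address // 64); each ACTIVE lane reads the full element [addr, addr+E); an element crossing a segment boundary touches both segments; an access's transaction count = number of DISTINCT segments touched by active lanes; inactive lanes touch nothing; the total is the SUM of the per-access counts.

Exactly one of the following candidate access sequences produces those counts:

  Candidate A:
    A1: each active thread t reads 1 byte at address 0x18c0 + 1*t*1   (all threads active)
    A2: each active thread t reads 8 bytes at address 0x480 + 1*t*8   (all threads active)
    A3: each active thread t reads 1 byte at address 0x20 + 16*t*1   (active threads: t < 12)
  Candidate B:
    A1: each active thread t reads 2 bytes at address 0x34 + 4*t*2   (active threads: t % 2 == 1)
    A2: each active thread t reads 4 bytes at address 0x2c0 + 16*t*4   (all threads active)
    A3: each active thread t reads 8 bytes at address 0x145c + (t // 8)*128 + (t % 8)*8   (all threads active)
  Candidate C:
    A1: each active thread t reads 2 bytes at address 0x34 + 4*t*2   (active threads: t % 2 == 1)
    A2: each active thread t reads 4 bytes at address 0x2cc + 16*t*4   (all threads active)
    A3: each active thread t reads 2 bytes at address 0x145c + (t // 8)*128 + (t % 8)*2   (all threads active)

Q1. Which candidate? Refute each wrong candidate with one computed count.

A: A1 gives 1 transaction, not 3
C: A3 gives 2 transactions, not 4
B: all counts match (3,16,4)

Answer: B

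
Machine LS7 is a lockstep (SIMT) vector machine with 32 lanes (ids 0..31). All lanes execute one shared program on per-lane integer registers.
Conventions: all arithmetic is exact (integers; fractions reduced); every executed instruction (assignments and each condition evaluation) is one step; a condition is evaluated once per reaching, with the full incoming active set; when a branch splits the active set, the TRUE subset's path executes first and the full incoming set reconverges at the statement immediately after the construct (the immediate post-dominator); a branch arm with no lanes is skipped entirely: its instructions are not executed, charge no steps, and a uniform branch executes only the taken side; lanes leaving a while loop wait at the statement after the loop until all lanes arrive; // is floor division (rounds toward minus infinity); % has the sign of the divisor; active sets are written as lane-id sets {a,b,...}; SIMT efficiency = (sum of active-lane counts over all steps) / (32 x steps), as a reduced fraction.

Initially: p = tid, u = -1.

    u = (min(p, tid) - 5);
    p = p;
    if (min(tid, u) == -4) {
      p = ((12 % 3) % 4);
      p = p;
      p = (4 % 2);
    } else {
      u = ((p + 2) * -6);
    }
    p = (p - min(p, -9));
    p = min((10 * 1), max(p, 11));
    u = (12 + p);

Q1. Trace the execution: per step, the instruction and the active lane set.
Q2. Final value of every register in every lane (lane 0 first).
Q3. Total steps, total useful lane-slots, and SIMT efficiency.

step 0: u <- (min(p, tid) - 5)       {0,1,2,3,4,5,6,7,8,9,10,11,12,13,14,15,16,17,18,19,20,21,22,23,24,25,26,27,28,29,30,31}
step 1: p <- p                       {0,1,2,3,4,5,6,7,8,9,10,11,12,13,14,15,16,17,18,19,20,21,22,23,24,25,26,27,28,29,30,31}
step 2: eval (min(tid, u) == -4)     {0,1,2,3,4,5,6,7,8,9,10,11,12,13,14,15,16,17,18,19,20,21,22,23,24,25,26,27,28,29,30,31}
step 3: p <- ((12 % 3) % 4)          {1}
step 4: p <- p                       {1}
step 5: p <- (4 % 2)                 {1}
step 6: u <- ((p + 2) * -6)          {0,2,3,4,5,6,7,8,9,10,11,12,13,14,15,16,17,18,19,20,21,22,23,24,25,26,27,28,29,30,31}
step 7: p <- (p - min(p, -9))        {0,1,2,3,4,5,6,7,8,9,10,11,12,13,14,15,16,17,18,19,20,21,22,23,24,25,26,27,28,29,30,31}
step 8: p <- min((10 * 1), max(p, 11)) {0,1,2,3,4,5,6,7,8,9,10,11,12,13,14,15,16,17,18,19,20,21,22,23,24,25,26,27,28,29,30,31}
step 9: u <- (12 + p)                {0,1,2,3,4,5,6,7,8,9,10,11,12,13,14,15,16,17,18,19,20,21,22,23,24,25,26,27,28,29,30,31}

Answer: 10 steps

p: 10,10,10,10,10,10,10,10,10,10,10,10,10,10,10,10,10,10,10,10,10,10,10,10,10,10,10,10,10,10,10,10
u: 22,22,22,22,22,22,22,22,22,22,22,22,22,22,22,22,22,22,22,22,22,22,22,22,22,22,22,22,22,22,22,22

steps = 10; useful = 226; efficiency = 226/320 = 113/160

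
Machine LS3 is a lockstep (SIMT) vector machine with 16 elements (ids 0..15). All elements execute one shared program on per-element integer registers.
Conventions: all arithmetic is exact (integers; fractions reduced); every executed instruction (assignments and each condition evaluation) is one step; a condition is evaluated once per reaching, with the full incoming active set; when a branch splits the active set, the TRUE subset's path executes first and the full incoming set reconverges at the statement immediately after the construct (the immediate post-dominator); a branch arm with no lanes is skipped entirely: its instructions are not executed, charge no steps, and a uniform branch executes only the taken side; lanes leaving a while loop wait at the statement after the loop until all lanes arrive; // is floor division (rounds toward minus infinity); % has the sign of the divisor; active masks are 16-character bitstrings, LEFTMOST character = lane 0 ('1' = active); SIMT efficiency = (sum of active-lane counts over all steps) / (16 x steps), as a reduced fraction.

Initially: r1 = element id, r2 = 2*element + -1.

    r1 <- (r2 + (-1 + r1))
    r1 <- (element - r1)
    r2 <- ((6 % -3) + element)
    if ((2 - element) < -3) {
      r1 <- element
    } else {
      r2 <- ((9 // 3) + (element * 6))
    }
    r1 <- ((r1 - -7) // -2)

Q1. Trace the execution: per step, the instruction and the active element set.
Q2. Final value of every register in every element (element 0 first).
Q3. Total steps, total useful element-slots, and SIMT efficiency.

step 0: r1 <- (r2 + (-1 + r1))       1111111111111111
step 1: r1 <- (element - r1)         1111111111111111
step 2: r2 <- ((6 % -3) + element)   1111111111111111
step 3: eval ((2 - element) < -3)    1111111111111111
step 4: r1 <- element                0000001111111111
step 5: r2 <- ((9 // 3) + (element * 6)) 1111110000000000
step 6: r1 <- ((r1 - -7) // -2)      1111111111111111

Answer: 7 steps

r1: -5,-4,-3,-2,-1,0,-7,-7,-8,-8,-9,-9,-10,-10,-11,-11
r2: 3,9,15,21,27,33,6,7,8,9,10,11,12,13,14,15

steps = 7; useful = 96; efficiency = 96/112 = 6/7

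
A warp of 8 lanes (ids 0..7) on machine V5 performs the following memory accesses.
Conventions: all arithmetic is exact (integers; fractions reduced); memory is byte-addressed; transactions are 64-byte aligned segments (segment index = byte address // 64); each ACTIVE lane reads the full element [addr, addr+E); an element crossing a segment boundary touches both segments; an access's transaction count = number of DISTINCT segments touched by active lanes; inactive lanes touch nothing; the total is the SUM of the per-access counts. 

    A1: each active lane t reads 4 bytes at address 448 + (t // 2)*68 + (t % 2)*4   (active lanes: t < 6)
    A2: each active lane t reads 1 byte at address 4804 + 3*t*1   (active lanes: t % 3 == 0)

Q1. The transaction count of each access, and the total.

A1: 3 transactions
A2: 1 transaction

Answer: 3,1; total 4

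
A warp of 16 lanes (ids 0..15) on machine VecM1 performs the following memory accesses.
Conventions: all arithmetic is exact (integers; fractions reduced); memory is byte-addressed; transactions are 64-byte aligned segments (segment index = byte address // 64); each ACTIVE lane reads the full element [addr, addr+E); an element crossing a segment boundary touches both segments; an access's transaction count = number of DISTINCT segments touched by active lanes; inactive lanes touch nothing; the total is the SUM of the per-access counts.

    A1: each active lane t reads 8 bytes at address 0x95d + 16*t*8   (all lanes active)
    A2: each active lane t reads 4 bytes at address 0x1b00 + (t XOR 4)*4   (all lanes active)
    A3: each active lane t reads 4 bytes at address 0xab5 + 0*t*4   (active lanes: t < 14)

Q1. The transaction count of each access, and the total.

A1: 16 transactions
A2: 1 transaction
A3: 1 transaction

Answer: 16,1,1; total 18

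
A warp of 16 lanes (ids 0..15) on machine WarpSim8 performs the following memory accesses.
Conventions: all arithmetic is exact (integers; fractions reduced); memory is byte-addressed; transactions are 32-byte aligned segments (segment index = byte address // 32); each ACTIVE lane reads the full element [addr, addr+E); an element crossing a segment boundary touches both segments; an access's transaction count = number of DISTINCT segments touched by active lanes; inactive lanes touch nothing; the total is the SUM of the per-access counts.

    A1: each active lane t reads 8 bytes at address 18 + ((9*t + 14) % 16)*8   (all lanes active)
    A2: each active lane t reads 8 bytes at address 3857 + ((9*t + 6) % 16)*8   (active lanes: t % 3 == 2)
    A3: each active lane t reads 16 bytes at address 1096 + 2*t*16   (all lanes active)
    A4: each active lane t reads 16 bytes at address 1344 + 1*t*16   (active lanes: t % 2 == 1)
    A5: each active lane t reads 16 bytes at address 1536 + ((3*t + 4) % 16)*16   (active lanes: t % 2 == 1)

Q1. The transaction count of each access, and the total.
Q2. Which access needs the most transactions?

A1: 5 transactions
A2: 4 transactions
A3: 16 transactions
A4: 8 transactions
A5: 8 transactions

Answer: 5,4,16,8,8; total 41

Answer: A3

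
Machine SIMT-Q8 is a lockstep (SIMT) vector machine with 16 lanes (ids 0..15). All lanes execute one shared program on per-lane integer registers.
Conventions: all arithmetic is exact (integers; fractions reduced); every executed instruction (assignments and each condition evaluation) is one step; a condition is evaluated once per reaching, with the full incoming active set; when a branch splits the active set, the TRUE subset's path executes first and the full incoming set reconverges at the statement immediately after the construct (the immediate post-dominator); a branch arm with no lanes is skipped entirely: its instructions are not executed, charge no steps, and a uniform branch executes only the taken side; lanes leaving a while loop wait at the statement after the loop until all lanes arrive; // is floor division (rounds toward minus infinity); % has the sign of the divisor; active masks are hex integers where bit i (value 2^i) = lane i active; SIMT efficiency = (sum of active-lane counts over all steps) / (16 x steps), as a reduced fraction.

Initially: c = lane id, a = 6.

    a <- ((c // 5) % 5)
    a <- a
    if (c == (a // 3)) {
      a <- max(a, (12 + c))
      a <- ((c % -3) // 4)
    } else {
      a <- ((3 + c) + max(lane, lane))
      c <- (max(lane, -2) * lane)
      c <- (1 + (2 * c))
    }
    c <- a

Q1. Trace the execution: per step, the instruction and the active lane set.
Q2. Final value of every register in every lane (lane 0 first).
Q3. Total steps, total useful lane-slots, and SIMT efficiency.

step 0: a <- ((c // 5) % 5)          0xffff
step 1: a <- a                       0xffff
step 2: eval (c == (a // 3))         0xffff
step 3: a <- max(a, (12 + c))        0x0001
step 4: a <- ((c % -3) // 4)         0x0001
step 5: a <- ((3 + c) + max(lane, lane)) 0xfffe
step 6: c <- (max(lane, -2) * lane)  0xfffe
step 7: c <- (1 + (2 * c))           0xfffe
step 8: c <- a                       0xffff

Answer: 9 steps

c: 0,5,7,9,11,13,15,17,19,21,23,25,27,29,31,33
a: 0,5,7,9,11,13,15,17,19,21,23,25,27,29,31,33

steps = 9; useful = 111; efficiency = 111/144 = 37/48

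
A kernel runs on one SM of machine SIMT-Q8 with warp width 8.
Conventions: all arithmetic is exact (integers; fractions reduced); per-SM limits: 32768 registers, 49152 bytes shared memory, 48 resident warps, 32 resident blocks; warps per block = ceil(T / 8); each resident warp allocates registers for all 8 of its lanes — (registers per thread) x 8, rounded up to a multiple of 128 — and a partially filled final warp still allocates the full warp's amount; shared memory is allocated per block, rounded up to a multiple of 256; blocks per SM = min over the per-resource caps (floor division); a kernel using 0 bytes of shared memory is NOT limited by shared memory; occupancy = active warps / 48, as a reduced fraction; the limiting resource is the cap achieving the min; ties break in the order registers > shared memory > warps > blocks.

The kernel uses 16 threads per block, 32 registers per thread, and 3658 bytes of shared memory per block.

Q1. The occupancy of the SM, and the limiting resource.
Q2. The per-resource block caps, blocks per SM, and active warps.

Answer: occupancy 1/2, limited by shared memory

registers: 64 blocks
shared memory: 12 blocks
warps: 24 blocks
blocks: 32 blocks

Answer: 12 blocks, 24 active warps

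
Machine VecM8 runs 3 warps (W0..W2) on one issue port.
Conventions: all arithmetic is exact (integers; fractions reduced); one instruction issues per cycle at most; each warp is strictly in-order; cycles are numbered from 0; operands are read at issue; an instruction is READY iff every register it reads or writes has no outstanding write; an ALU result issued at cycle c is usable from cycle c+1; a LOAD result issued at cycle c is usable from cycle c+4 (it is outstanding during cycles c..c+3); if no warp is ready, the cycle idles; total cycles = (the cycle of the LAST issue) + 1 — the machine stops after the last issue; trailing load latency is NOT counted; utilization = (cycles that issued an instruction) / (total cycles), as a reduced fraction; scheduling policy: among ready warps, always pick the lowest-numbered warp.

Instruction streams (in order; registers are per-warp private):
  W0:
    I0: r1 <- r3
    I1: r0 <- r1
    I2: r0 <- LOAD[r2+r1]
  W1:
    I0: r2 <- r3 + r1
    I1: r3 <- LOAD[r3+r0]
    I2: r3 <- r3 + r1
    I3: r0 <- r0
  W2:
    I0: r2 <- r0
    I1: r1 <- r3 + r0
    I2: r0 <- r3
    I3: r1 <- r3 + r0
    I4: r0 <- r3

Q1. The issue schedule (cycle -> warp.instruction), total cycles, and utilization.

cycle 0: W0.I0
cycle 1: W0.I1
cycle 2: W0.I2
cycle 3: W1.I0
cycle 4: W1.I1
cycle 5: W2.I0
cycle 6: W2.I1
cycle 7: W2.I2
cycle 8: W1.I2
cycle 9: W1.I3
cycle 10: W2.I3
cycle 11: W2.I4

Answer: 12 cycles, utilization 1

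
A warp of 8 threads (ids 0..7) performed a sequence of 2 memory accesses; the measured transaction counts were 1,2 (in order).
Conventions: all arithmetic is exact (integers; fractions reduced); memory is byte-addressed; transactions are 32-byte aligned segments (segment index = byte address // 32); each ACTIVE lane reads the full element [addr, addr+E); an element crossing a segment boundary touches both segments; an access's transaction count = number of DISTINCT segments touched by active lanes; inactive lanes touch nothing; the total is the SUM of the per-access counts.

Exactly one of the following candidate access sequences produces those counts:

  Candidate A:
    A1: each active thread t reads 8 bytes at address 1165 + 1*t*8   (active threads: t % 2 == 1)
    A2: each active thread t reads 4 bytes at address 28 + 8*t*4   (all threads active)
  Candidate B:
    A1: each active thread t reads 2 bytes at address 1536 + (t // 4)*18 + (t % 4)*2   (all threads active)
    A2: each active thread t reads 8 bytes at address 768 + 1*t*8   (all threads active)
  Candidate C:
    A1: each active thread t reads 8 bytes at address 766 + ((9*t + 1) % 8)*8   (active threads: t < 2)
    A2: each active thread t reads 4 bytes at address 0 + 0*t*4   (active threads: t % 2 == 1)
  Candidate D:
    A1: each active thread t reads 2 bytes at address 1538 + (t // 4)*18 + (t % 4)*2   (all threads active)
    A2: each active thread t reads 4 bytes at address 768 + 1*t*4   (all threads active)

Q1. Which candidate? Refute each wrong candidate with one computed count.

A: A1 gives 3 transactions, not 1
C: A2 gives 1 transaction, not 2
D: A2 gives 1 transaction, not 2
B: all counts match (1,2)

Answer: B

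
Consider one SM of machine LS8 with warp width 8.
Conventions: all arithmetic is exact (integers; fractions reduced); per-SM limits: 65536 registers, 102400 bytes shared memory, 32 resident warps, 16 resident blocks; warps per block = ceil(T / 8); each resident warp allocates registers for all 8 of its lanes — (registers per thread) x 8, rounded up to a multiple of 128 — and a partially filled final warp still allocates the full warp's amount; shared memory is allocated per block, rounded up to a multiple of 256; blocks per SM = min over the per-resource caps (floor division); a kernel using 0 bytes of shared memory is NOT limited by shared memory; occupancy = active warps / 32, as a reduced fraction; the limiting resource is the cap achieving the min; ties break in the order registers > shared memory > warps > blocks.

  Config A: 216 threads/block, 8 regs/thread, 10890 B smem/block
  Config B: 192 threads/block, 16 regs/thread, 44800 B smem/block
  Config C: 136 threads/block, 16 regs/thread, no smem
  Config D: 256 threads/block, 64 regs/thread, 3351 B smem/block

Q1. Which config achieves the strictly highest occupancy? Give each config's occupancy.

occupancies: A 27/32, B 3/4, C 17/32, D 1

Answer: D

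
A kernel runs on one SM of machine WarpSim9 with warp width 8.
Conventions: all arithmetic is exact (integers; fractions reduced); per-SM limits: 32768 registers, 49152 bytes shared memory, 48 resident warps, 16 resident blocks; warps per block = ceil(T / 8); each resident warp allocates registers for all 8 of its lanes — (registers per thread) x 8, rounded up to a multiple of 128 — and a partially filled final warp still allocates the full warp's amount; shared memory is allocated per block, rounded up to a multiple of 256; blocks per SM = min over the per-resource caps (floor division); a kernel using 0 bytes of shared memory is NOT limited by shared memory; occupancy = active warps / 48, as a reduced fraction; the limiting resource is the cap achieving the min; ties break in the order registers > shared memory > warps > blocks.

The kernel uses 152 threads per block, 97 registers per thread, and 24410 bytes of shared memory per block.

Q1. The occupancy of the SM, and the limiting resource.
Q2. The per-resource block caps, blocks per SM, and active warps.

Answer: occupancy 19/48, limited by registers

registers: 1 block
shared memory: 2 blocks
warps: 2 blocks
blocks: 16 blocks

Answer: 1 block, 19 active warps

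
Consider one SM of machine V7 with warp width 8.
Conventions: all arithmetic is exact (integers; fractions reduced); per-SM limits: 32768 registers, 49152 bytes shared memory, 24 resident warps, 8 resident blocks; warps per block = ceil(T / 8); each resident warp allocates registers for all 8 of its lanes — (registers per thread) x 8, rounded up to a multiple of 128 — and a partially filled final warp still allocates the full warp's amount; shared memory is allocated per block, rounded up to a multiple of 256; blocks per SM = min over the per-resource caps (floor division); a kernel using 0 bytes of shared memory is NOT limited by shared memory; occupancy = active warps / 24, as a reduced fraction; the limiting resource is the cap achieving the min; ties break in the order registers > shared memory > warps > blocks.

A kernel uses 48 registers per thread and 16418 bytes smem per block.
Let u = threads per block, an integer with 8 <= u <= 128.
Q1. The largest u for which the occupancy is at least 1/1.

Answer: u = 96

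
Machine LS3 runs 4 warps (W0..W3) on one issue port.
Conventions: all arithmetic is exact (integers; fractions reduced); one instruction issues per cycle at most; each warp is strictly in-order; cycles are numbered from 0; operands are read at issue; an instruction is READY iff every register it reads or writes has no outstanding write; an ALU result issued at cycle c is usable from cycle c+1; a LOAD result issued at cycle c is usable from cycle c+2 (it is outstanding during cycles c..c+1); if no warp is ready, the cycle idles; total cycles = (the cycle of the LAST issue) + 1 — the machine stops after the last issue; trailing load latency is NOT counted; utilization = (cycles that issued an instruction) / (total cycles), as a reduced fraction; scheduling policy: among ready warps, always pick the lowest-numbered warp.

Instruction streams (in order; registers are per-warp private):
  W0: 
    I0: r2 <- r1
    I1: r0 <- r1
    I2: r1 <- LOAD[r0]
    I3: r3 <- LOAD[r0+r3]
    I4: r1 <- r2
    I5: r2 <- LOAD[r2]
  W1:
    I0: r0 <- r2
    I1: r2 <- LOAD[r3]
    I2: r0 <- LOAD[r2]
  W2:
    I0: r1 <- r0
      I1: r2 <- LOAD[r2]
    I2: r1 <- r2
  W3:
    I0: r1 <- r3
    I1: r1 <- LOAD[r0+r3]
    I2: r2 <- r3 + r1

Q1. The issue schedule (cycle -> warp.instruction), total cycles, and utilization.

cycle 0: W0.I0
cycle 1: W0.I1
cycle 2: W0.I2
cycle 3: W0.I3
cycle 4: W0.I4
cycle 5: W0.I5
cycle 6: W1.I0
cycle 7: W1.I1
cycle 8: W2.I0
cycle 9: W1.I2
cycle 10: W2.I1
cycle 11: W3.I0
cycle 12: W2.I2
cycle 13: W3.I1
cycle 14: idle
cycle 15: W3.I2

Answer: 16 cycles, utilization 15/16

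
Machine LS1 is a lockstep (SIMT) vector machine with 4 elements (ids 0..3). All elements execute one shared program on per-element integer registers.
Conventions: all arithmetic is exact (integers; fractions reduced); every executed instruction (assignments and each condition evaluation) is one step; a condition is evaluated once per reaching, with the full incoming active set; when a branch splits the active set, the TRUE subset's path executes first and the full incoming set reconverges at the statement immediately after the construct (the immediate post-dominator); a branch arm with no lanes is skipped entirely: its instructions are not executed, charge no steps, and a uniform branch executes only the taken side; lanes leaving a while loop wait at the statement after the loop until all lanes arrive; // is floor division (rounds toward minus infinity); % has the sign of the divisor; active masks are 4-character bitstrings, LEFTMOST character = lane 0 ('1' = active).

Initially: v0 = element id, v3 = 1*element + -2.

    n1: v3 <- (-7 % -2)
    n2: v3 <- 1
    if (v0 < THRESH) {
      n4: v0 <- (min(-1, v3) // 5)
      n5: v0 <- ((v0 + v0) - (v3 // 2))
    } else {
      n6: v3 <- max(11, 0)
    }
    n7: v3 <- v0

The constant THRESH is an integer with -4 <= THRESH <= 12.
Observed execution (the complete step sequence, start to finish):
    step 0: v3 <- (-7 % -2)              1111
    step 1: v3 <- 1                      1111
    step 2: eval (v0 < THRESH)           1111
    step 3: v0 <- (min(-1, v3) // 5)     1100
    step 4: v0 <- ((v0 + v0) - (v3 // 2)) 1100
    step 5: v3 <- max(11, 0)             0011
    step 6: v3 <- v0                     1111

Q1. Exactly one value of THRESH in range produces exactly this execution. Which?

Answer: THRESH = 2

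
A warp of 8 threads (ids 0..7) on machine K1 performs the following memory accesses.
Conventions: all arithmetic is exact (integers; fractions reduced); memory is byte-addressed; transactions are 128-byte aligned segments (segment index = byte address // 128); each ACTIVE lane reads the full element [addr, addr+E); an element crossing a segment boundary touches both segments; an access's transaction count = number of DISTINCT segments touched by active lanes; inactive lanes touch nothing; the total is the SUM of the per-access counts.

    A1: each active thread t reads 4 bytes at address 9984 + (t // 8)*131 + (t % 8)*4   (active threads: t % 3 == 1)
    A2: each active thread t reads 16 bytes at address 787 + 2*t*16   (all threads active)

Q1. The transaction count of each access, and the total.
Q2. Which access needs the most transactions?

A1: 1 transaction
A2: 3 transactions

Answer: 1,3; total 4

Answer: A2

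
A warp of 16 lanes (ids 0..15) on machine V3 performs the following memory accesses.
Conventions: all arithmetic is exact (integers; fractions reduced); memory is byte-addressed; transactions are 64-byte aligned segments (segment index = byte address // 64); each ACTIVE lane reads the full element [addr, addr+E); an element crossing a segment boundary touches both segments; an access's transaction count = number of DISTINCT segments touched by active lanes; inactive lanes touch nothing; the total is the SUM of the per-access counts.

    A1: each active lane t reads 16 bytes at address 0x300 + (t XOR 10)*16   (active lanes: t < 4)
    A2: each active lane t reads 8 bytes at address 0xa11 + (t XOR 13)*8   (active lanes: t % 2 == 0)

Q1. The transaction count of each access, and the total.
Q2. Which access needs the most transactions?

A1: 1 transaction
A2: 3 transactions

Answer: 1,3; total 4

Answer: A2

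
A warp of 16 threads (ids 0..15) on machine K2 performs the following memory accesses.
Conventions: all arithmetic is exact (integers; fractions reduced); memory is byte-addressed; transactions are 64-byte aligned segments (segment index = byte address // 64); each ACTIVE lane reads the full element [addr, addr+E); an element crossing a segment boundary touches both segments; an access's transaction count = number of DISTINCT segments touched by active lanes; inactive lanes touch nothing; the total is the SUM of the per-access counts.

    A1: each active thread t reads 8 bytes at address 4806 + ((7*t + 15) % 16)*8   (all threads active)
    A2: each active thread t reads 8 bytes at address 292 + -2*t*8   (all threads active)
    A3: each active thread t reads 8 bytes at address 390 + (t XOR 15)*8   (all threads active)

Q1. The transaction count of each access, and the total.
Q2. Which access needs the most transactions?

A1: 3 transactions
A2: 5 transactions
A3: 3 transactions

Answer: 3,5,3; total 11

Answer: A2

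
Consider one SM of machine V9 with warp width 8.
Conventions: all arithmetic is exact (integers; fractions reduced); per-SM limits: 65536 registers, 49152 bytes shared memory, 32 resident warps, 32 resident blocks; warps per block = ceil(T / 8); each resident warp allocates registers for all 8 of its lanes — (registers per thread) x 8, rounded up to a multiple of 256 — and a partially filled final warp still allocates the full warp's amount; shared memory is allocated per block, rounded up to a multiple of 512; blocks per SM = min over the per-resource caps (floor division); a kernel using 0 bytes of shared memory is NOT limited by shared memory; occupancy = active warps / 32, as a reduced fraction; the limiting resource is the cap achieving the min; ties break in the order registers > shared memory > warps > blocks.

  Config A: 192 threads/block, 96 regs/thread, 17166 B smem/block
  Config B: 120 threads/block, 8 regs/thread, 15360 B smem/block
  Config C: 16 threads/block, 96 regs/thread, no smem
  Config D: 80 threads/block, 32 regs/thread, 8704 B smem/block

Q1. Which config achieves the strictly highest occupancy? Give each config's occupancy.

occupancies: A 3/4, B 15/16, C 1, D 15/16

Answer: C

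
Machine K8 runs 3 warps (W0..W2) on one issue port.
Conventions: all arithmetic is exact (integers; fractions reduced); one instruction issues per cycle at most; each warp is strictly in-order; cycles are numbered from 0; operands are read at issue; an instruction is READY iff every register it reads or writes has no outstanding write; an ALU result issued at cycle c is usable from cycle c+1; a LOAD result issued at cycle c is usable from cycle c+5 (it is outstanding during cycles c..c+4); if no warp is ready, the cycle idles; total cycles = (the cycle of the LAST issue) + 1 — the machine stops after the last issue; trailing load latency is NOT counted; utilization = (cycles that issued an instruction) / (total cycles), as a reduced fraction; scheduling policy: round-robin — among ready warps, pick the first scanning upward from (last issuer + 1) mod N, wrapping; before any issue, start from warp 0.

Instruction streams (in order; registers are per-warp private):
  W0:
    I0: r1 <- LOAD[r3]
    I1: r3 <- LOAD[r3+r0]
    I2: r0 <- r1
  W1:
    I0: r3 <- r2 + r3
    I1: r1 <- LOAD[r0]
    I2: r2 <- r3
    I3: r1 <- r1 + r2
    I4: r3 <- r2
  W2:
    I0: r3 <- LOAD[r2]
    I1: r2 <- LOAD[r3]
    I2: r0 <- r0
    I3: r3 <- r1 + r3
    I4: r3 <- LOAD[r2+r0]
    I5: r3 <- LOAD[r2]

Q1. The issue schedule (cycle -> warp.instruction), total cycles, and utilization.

cycle 0: W0.I0
cycle 1: W1.I0
cycle 2: W2.I0
cycle 3: W0.I1
cycle 4: W1.I1
cycle 5: W0.I2
cycle 6: W1.I2
cycle 7: W2.I1
cycle 8: W2.I2
cycle 9: W1.I3
cycle 10: W2.I3
cycle 11: W1.I4
cycle 12: W2.I4
cycle 13: idle
cycle 14: idle
cycle 15: idle
cycle 16: idle
cycle 17: W2.I5

Answer: 18 cycles, utilization 7/9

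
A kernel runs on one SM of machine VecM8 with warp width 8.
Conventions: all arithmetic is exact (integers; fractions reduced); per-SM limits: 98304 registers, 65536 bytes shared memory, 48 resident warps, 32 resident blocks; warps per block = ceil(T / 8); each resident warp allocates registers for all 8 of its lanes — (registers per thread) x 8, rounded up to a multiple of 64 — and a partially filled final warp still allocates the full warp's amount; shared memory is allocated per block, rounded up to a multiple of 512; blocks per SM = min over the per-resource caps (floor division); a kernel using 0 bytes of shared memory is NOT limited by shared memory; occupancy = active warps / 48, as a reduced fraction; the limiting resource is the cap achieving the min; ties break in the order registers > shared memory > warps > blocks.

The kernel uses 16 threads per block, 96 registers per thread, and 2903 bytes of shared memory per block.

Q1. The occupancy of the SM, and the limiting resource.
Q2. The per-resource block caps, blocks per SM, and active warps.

Answer: occupancy 7/8, limited by shared memory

registers: 64 blocks
shared memory: 21 blocks
warps: 24 blocks
blocks: 32 blocks

Answer: 21 blocks, 42 active warps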